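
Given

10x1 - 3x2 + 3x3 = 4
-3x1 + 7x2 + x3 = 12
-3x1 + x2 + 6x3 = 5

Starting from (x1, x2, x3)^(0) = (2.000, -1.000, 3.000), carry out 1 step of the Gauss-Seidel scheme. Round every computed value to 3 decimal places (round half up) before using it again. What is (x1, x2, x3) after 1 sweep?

(-0.800, 0.943, 0.276)

Iteration 1:
  x1 = (4 - (-3)·-1.000 - (3)·3.000) / (10) = -0.800
  x2 = (12 - (-3)·-0.800 - (1)·3.000) / (7) = 0.943
  x3 = (5 - (-3)·-0.800 - (1)·0.943) / (6) = 0.276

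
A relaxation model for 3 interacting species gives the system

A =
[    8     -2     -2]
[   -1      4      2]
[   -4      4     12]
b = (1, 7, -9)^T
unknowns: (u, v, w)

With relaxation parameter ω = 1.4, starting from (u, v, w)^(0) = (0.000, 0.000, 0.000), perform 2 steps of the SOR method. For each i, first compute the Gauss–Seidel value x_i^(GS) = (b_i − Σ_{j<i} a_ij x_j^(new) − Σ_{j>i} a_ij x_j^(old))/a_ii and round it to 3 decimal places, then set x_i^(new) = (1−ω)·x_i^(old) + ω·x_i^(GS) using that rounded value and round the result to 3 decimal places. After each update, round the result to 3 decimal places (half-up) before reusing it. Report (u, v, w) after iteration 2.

Iteration 1:
  u: GS value = (1 - (-2)·0.000 - (-2)·0.000) / (8) = 0.125;  u ← (1−ω)·0.000 + ω·0.125 = 0.175
  v: GS value = (7 - (-1)·0.175 - (2)·0.000) / (4) = 1.794;  v ← (1−ω)·0.000 + ω·1.794 = 2.512
  w: GS value = (-9 - (-4)·0.175 - (4)·2.512) / (12) = -1.529;  w ← (1−ω)·0.000 + ω·-1.529 = -2.141
Iteration 2:
  u: GS value = (1 - (-2)·2.512 - (-2)·-2.141) / (8) = 0.218;  u ← (1−ω)·0.175 + ω·0.218 = 0.235
  v: GS value = (7 - (-1)·0.235 - (2)·-2.141) / (4) = 2.879;  v ← (1−ω)·2.512 + ω·2.879 = 3.026
  w: GS value = (-9 - (-4)·0.235 - (4)·3.026) / (12) = -1.680;  w ← (1−ω)·-2.141 + ω·-1.680 = -1.496

(0.235, 3.026, -1.496)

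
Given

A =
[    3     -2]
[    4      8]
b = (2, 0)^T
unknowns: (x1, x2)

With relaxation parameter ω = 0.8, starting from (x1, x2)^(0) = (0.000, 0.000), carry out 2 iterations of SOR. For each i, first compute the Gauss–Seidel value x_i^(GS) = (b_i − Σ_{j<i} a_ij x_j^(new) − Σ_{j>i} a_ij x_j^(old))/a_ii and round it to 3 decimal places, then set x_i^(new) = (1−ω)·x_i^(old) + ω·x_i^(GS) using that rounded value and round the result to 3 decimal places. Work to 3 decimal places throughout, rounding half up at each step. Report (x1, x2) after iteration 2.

Iteration 1:
  x1: GS value = (2 - (-2)·0.000) / (3) = 0.667;  x1 ← (1−ω)·0.000 + ω·0.667 = 0.534
  x2: GS value = (0 - (4)·0.534) / (8) = -0.267;  x2 ← (1−ω)·0.000 + ω·-0.267 = -0.214
Iteration 2:
  x1: GS value = (2 - (-2)·-0.214) / (3) = 0.524;  x1 ← (1−ω)·0.534 + ω·0.524 = 0.526
  x2: GS value = (0 - (4)·0.526) / (8) = -0.263;  x2 ← (1−ω)·-0.214 + ω·-0.263 = -0.253

(0.526, -0.253)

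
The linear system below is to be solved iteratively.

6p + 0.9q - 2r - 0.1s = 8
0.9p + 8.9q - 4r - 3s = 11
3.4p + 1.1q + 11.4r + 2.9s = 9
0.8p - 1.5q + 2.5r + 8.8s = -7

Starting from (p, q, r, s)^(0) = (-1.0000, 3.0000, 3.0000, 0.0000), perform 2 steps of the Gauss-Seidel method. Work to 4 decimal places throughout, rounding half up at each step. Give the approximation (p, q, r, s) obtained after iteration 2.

Iteration 1:
  p = (8 - (0.9)·3.0000 - (-2)·3.0000 - (-0.1)·0.0000) / (6) = 1.8833
  q = (11 - (0.9)·1.8833 - (-4)·3.0000 - (-3)·0.0000) / (8.9) = 2.3938
  r = (9 - (3.4)·1.8833 - (1.1)·2.3938 - (2.9)·0.0000) / (11.4) = -0.0032
  s = (-7 - (0.8)·1.8833 - (-1.5)·2.3938 - (2.5)·-0.0032) / (8.8) = -0.5577
Iteration 2:
  p = (8 - (0.9)·2.3938 - (-2)·-0.0032 - (-0.1)·-0.5577) / (6) = 0.9639
  q = (11 - (0.9)·0.9639 - (-4)·-0.0032 - (-3)·-0.5577) / (8.9) = 0.9491
  r = (9 - (3.4)·0.9639 - (1.1)·0.9491 - (2.9)·-0.5577) / (11.4) = 0.5523
  s = (-7 - (0.8)·0.9639 - (-1.5)·0.9491 - (2.5)·0.5523) / (8.8) = -0.8782

(0.9639, 0.9491, 0.5523, -0.8782)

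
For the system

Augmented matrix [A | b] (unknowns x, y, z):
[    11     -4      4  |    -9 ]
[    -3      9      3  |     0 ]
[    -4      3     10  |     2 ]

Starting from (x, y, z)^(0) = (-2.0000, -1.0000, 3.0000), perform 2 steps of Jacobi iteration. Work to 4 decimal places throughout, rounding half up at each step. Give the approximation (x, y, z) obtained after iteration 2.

(-1.3152, -0.6576, -0.2091)

Iteration 1:
  x = (-9 - (-4)·-1.0000 - (4)·3.0000) / (11) = -2.2727
  y = (0 - (-3)·-2.0000 - (3)·3.0000) / (9) = -1.6667
  z = (2 - (-4)·-2.0000 - (3)·-1.0000) / (10) = -0.3000
Iteration 2:
  x = (-9 - (-4)·-1.6667 - (4)·-0.3000) / (11) = -1.3152
  y = (0 - (-3)·-2.2727 - (3)·-0.3000) / (9) = -0.6576
  z = (2 - (-4)·-2.2727 - (3)·-1.6667) / (10) = -0.2091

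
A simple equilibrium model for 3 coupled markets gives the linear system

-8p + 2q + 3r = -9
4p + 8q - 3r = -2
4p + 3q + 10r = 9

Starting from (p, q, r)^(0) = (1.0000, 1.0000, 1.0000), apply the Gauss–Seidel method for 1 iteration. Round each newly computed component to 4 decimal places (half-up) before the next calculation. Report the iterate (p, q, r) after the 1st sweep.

Iteration 1:
  p = (-9 - (2)·1.0000 - (3)·1.0000) / (-8) = 1.7500
  q = (-2 - (4)·1.7500 - (-3)·1.0000) / (8) = -0.7500
  r = (9 - (4)·1.7500 - (3)·-0.7500) / (10) = 0.4250

(1.7500, -0.7500, 0.4250)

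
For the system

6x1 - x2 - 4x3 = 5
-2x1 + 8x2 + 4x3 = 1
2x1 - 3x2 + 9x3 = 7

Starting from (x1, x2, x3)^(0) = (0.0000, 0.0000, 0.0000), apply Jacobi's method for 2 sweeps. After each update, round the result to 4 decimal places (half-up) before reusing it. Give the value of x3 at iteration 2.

Iteration 1:
  x1 = (5 - (-1)·0.0000 - (-4)·0.0000) / (6) = 0.8333
  x2 = (1 - (-2)·0.0000 - (4)·0.0000) / (8) = 0.1250
  x3 = (7 - (2)·0.0000 - (-3)·0.0000) / (9) = 0.7778
Iteration 2:
  x1 = (5 - (-1)·0.1250 - (-4)·0.7778) / (6) = 1.3727
  x2 = (1 - (-2)·0.8333 - (4)·0.7778) / (8) = -0.0556
  x3 = (7 - (2)·0.8333 - (-3)·0.1250) / (9) = 0.6343

0.6343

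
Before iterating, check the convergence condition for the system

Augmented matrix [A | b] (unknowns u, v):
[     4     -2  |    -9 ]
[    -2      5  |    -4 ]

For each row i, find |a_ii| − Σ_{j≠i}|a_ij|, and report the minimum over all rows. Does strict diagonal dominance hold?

row 1: |4| − (2) = 2
row 2: |5| − (2) = 3
minimum over rows = 2 → strictly diagonally dominant (convergence guaranteed)

2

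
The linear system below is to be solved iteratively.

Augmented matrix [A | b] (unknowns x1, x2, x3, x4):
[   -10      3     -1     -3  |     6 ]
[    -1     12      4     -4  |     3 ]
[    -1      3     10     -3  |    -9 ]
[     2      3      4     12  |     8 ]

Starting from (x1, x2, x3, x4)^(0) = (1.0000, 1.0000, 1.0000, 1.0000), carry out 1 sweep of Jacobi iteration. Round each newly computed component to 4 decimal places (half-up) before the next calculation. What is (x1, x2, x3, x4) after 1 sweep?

(-0.7000, 0.3333, -0.8000, -0.0833)

Iteration 1:
  x1 = (6 - (3)·1.0000 - (-1)·1.0000 - (-3)·1.0000) / (-10) = -0.7000
  x2 = (3 - (-1)·1.0000 - (4)·1.0000 - (-4)·1.0000) / (12) = 0.3333
  x3 = (-9 - (-1)·1.0000 - (3)·1.0000 - (-3)·1.0000) / (10) = -0.8000
  x4 = (8 - (2)·1.0000 - (3)·1.0000 - (4)·1.0000) / (12) = -0.0833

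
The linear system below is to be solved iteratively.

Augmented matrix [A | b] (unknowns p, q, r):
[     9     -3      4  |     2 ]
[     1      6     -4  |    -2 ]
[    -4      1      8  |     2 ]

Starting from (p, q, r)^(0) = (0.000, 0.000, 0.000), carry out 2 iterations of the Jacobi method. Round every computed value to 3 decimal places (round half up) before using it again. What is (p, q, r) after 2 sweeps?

(0.000, -0.204, 0.403)

Iteration 1:
  p = (2 - (-3)·0.000 - (4)·0.000) / (9) = 0.222
  q = (-2 - (1)·0.000 - (-4)·0.000) / (6) = -0.333
  r = (2 - (-4)·0.000 - (1)·0.000) / (8) = 0.250
Iteration 2:
  p = (2 - (-3)·-0.333 - (4)·0.250) / (9) = 0.000
  q = (-2 - (1)·0.222 - (-4)·0.250) / (6) = -0.204
  r = (2 - (-4)·0.222 - (1)·-0.333) / (8) = 0.403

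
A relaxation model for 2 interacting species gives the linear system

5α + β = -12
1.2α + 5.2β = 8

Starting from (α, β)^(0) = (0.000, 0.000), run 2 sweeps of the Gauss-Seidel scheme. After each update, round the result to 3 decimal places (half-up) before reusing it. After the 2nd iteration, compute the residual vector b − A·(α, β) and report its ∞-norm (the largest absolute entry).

Iteration 1:
  α = (-12 - (1)·0.000) / (5) = -2.400
  β = (8 - (1.2)·-2.400) / (5.2) = 2.092
Iteration 2:
  α = (-12 - (1)·2.092) / (5) = -2.818
  β = (8 - (1.2)·-2.818) / (5.2) = 2.189
Residual b − A·x = (-0.099, -0.001); ∞-norm = 0.099

0.099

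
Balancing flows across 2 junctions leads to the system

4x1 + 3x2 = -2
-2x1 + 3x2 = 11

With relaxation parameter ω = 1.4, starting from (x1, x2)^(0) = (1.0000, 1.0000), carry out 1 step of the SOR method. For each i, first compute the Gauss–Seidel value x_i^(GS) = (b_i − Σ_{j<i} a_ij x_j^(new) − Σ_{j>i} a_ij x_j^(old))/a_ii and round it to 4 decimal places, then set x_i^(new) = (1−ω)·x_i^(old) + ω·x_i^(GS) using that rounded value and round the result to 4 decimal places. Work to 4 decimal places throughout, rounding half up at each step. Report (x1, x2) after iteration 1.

(-2.1500, 2.7266)

Iteration 1:
  x1: GS value = (-2 - (3)·1.0000) / (4) = -1.2500;  x1 ← (1−ω)·1.0000 + ω·-1.2500 = -2.1500
  x2: GS value = (11 - (-2)·-2.1500) / (3) = 2.2333;  x2 ← (1−ω)·1.0000 + ω·2.2333 = 2.7266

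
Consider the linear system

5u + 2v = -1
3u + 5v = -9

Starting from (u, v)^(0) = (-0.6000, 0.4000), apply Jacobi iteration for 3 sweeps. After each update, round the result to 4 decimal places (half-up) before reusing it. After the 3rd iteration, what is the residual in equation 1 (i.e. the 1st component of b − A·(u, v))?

Iteration 1:
  u = (-1 - (2)·0.4000) / (5) = -0.3600
  v = (-9 - (3)·-0.6000) / (5) = -1.4400
Iteration 2:
  u = (-1 - (2)·-1.4400) / (5) = 0.3760
  v = (-9 - (3)·-0.3600) / (5) = -1.5840
Iteration 3:
  u = (-1 - (2)·-1.5840) / (5) = 0.4336
  v = (-9 - (3)·0.3760) / (5) = -2.0256
Residual b − A·x = (0.8832, -0.1728)

0.8832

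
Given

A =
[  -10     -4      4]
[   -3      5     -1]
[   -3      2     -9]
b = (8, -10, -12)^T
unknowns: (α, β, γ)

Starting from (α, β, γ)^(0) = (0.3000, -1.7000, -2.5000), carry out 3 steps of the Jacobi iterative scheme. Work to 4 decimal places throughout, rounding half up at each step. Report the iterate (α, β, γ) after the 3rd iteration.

Iteration 1:
  α = (8 - (-4)·-1.7000 - (4)·-2.5000) / (-10) = -1.1200
  β = (-10 - (-3)·0.3000 - (-1)·-2.5000) / (5) = -2.3200
  γ = (-12 - (-3)·0.3000 - (2)·-1.7000) / (-9) = 0.8556
Iteration 2:
  α = (8 - (-4)·-2.3200 - (4)·0.8556) / (-10) = 0.4702
  β = (-10 - (-3)·-1.1200 - (-1)·0.8556) / (5) = -2.5009
  γ = (-12 - (-3)·-1.1200 - (2)·-2.3200) / (-9) = 1.1911
Iteration 3:
  α = (8 - (-4)·-2.5009 - (4)·1.1911) / (-10) = 0.6768
  β = (-10 - (-3)·0.4702 - (-1)·1.1911) / (5) = -1.4797
  γ = (-12 - (-3)·0.4702 - (2)·-2.5009) / (-9) = 0.6208

(0.6768, -1.4797, 0.6208)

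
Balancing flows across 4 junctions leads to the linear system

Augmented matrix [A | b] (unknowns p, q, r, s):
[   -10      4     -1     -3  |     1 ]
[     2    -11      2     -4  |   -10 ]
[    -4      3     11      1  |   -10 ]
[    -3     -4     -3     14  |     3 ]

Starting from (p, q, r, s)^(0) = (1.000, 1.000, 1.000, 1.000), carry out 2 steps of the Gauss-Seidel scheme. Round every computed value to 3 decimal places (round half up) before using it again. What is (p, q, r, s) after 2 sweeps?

(0.267, 0.686, -1.011, 0.251)

Iteration 1:
  p = (1 - (4)·1.000 - (-1)·1.000 - (-3)·1.000) / (-10) = -0.100
  q = (-10 - (2)·-0.100 - (2)·1.000 - (-4)·1.000) / (-11) = 0.709
  r = (-10 - (-4)·-0.100 - (3)·0.709 - (1)·1.000) / (11) = -1.230
  s = (3 - (-3)·-0.100 - (-4)·0.709 - (-3)·-1.230) / (14) = 0.132
Iteration 2:
  p = (1 - (4)·0.709 - (-1)·-1.230 - (-3)·0.132) / (-10) = 0.267
  q = (-10 - (2)·0.267 - (2)·-1.230 - (-4)·0.132) / (-11) = 0.686
  r = (-10 - (-4)·0.267 - (3)·0.686 - (1)·0.132) / (11) = -1.011
  s = (3 - (-3)·0.267 - (-4)·0.686 - (-3)·-1.011) / (14) = 0.251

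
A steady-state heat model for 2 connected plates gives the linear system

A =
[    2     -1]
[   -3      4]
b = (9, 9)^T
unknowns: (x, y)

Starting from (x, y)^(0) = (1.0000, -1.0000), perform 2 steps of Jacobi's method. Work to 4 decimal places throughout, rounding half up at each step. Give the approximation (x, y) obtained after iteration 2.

(6.0000, 5.2500)

Iteration 1:
  x = (9 - (-1)·-1.0000) / (2) = 4.0000
  y = (9 - (-3)·1.0000) / (4) = 3.0000
Iteration 2:
  x = (9 - (-1)·3.0000) / (2) = 6.0000
  y = (9 - (-3)·4.0000) / (4) = 5.2500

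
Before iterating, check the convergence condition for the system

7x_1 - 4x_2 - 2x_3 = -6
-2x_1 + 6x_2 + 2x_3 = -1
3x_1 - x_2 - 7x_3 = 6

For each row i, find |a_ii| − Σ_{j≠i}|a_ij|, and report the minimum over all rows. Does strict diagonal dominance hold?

1

row 1: |7| − (4+2) = 1
row 2: |6| − (2+2) = 2
row 3: |-7| − (3+1) = 3
minimum over rows = 1 → strictly diagonally dominant (convergence guaranteed)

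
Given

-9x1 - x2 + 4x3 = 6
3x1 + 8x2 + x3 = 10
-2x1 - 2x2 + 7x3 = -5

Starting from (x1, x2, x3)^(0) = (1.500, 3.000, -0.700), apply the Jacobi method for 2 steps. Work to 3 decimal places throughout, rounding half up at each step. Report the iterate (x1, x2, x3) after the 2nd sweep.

(-0.499, 1.670, -0.867)

Iteration 1:
  x1 = (6 - (-1)·3.000 - (4)·-0.700) / (-9) = -1.311
  x2 = (10 - (3)·1.500 - (1)·-0.700) / (8) = 0.775
  x3 = (-5 - (-2)·1.500 - (-2)·3.000) / (7) = 0.571
Iteration 2:
  x1 = (6 - (-1)·0.775 - (4)·0.571) / (-9) = -0.499
  x2 = (10 - (3)·-1.311 - (1)·0.571) / (8) = 1.670
  x3 = (-5 - (-2)·-1.311 - (-2)·0.775) / (7) = -0.867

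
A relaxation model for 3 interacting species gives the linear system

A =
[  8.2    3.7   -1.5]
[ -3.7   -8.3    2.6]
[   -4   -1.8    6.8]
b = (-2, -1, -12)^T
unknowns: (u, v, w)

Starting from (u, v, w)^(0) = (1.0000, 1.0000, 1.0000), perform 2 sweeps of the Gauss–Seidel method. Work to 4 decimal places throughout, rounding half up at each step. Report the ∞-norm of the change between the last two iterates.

Iteration 1:
  u = (-2 - (3.7)·1.0000 - (-1.5)·1.0000) / (8.2) = -0.5122
  v = (-1 - (-3.7)·-0.5122 - (2.6)·1.0000) / (-8.3) = 0.6621
  w = (-12 - (-4)·-0.5122 - (-1.8)·0.6621) / (6.8) = -1.8907
Iteration 2:
  u = (-2 - (3.7)·0.6621 - (-1.5)·-1.8907) / (8.2) = -0.8885
  v = (-1 - (-3.7)·-0.8885 - (2.6)·-1.8907) / (-8.3) = -0.0757
  w = (-12 - (-4)·-0.8885 - (-1.8)·-0.0757) / (6.8) = -2.3074
Change: (-0.3763, -0.7378, -0.4167) → max |·| = 0.7378

0.7378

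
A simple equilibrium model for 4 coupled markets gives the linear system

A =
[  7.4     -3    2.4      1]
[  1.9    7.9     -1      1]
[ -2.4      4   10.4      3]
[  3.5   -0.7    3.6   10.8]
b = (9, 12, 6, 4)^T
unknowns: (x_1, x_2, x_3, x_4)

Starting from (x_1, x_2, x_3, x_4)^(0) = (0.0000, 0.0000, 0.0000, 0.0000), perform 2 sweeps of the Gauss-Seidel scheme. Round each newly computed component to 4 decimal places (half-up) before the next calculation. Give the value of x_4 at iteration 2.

Iteration 1:
  x_1 = (9 - (-3)·0.0000 - (2.4)·0.0000 - (1)·0.0000) / (7.4) = 1.2162
  x_2 = (12 - (1.9)·1.2162 - (-1)·0.0000 - (1)·0.0000) / (7.9) = 1.2265
  x_3 = (6 - (-2.4)·1.2162 - (4)·1.2265 - (3)·0.0000) / (10.4) = 0.3859
  x_4 = (4 - (3.5)·1.2162 - (-0.7)·1.2265 - (3.6)·0.3859) / (10.8) = -0.0729
Iteration 2:
  x_1 = (9 - (-3)·1.2265 - (2.4)·0.3859 - (1)·-0.0729) / (7.4) = 1.5981
  x_2 = (12 - (1.9)·1.5981 - (-1)·0.3859 - (1)·-0.0729) / (7.9) = 1.1927
  x_3 = (6 - (-2.4)·1.5981 - (4)·1.1927 - (3)·-0.0729) / (10.4) = 0.5080
  x_4 = (4 - (3.5)·1.5981 - (-0.7)·1.1927 - (3.6)·0.5080) / (10.8) = -0.2396

-0.2396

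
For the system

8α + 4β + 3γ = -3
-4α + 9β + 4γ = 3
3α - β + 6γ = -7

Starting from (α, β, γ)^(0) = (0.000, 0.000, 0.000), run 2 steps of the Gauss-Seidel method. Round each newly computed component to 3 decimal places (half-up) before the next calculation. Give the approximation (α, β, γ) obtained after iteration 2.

(-0.102, 0.711, -0.997)

Iteration 1:
  α = (-3 - (4)·0.000 - (3)·0.000) / (8) = -0.375
  β = (3 - (-4)·-0.375 - (4)·0.000) / (9) = 0.167
  γ = (-7 - (3)·-0.375 - (-1)·0.167) / (6) = -0.951
Iteration 2:
  α = (-3 - (4)·0.167 - (3)·-0.951) / (8) = -0.102
  β = (3 - (-4)·-0.102 - (4)·-0.951) / (9) = 0.711
  γ = (-7 - (3)·-0.102 - (-1)·0.711) / (6) = -0.997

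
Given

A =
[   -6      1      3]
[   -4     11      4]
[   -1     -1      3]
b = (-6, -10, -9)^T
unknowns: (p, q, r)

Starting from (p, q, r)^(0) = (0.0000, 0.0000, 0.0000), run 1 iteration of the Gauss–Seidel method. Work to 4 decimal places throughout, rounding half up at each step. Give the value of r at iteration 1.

Iteration 1:
  p = (-6 - (1)·0.0000 - (3)·0.0000) / (-6) = 1.0000
  q = (-10 - (-4)·1.0000 - (4)·0.0000) / (11) = -0.5455
  r = (-9 - (-1)·1.0000 - (-1)·-0.5455) / (3) = -2.8485

-2.8485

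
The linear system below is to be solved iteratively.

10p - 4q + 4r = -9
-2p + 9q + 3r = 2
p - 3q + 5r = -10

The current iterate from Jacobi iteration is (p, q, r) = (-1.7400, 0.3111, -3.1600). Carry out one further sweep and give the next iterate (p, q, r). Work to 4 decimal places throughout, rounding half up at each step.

One sweep:
  p = (-9 - (-4)·0.3111 - (4)·-3.1600) / (10) = 0.4884
  q = (2 - (-2)·-1.7400 - (3)·-3.1600) / (9) = 0.8889
  r = (-10 - (1)·-1.7400 - (-3)·0.3111) / (5) = -1.4653

(0.4884, 0.8889, -1.4653)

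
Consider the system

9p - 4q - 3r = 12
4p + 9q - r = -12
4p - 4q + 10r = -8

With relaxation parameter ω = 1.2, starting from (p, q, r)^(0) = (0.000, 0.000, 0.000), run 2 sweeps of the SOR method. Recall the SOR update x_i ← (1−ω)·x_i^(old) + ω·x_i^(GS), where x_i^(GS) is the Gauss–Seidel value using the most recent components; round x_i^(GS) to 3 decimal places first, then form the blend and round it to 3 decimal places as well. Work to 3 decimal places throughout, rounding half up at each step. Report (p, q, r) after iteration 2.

Iteration 1:
  p: GS value = (12 - (-4)·0.000 - (-3)·0.000) / (9) = 1.333;  p ← (1−ω)·0.000 + ω·1.333 = 1.600
  q: GS value = (-12 - (4)·1.600 - (-1)·0.000) / (9) = -2.044;  q ← (1−ω)·0.000 + ω·-2.044 = -2.453
  r: GS value = (-8 - (4)·1.600 - (-4)·-2.453) / (10) = -2.421;  r ← (1−ω)·0.000 + ω·-2.421 = -2.905
Iteration 2:
  p: GS value = (12 - (-4)·-2.453 - (-3)·-2.905) / (9) = -0.725;  p ← (1−ω)·1.600 + ω·-0.725 = -1.190
  q: GS value = (-12 - (4)·-1.190 - (-1)·-2.905) / (9) = -1.127;  q ← (1−ω)·-2.453 + ω·-1.127 = -0.862
  r: GS value = (-8 - (4)·-1.190 - (-4)·-0.862) / (10) = -0.669;  r ← (1−ω)·-2.905 + ω·-0.669 = -0.222

(-1.190, -0.862, -0.222)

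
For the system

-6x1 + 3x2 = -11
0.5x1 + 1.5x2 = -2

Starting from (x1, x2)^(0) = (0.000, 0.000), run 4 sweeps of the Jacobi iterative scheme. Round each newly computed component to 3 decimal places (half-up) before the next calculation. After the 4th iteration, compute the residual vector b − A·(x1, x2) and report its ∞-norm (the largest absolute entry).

0.308

Iteration 1:
  x1 = (-11 - (3)·0.000) / (-6) = 1.833
  x2 = (-2 - (0.5)·0.000) / (1.5) = -1.333
Iteration 2:
  x1 = (-11 - (3)·-1.333) / (-6) = 1.167
  x2 = (-2 - (0.5)·1.833) / (1.5) = -1.944
Iteration 3:
  x1 = (-11 - (3)·-1.944) / (-6) = 0.861
  x2 = (-2 - (0.5)·1.167) / (1.5) = -1.722
Iteration 4:
  x1 = (-11 - (3)·-1.722) / (-6) = 0.972
  x2 = (-2 - (0.5)·0.861) / (1.5) = -1.620
Residual b − A·x = (-0.308, -0.056); ∞-norm = 0.308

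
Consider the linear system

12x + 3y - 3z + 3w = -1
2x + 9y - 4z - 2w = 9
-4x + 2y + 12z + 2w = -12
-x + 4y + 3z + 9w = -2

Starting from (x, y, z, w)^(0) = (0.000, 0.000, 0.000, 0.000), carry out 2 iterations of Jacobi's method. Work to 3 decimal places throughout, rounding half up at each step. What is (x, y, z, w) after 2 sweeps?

(-0.528, 0.525, -1.157, -0.343)

Iteration 1:
  x = (-1 - (3)·0.000 - (-3)·0.000 - (3)·0.000) / (12) = -0.083
  y = (9 - (2)·0.000 - (-4)·0.000 - (-2)·0.000) / (9) = 1.000
  z = (-12 - (-4)·0.000 - (2)·0.000 - (2)·0.000) / (12) = -1.000
  w = (-2 - (-1)·0.000 - (4)·0.000 - (3)·0.000) / (9) = -0.222
Iteration 2:
  x = (-1 - (3)·1.000 - (-3)·-1.000 - (3)·-0.222) / (12) = -0.528
  y = (9 - (2)·-0.083 - (-4)·-1.000 - (-2)·-0.222) / (9) = 0.525
  z = (-12 - (-4)·-0.083 - (2)·1.000 - (2)·-0.222) / (12) = -1.157
  w = (-2 - (-1)·-0.083 - (4)·1.000 - (3)·-1.000) / (9) = -0.343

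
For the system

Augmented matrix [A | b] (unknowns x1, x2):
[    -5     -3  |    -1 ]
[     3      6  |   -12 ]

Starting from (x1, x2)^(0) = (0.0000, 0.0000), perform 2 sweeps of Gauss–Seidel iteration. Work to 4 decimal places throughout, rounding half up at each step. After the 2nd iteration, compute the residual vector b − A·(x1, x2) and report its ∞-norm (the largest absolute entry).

Iteration 1:
  x1 = (-1 - (-3)·0.0000) / (-5) = 0.2000
  x2 = (-12 - (3)·0.2000) / (6) = -2.1000
Iteration 2:
  x1 = (-1 - (-3)·-2.1000) / (-5) = 1.4600
  x2 = (-12 - (3)·1.4600) / (6) = -2.7300
Residual b − A·x = (-1.8900, 0.0000); ∞-norm = 1.8900

1.8900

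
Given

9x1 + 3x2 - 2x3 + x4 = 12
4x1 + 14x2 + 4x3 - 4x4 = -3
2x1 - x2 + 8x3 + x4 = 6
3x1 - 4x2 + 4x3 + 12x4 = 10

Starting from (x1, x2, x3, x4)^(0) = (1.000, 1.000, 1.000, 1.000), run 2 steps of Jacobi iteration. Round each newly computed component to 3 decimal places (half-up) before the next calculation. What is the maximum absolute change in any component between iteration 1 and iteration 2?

0.435

Iteration 1:
  x1 = (12 - (3)·1.000 - (-2)·1.000 - (1)·1.000) / (9) = 1.111
  x2 = (-3 - (4)·1.000 - (4)·1.000 - (-4)·1.000) / (14) = -0.500
  x3 = (6 - (2)·1.000 - (-1)·1.000 - (1)·1.000) / (8) = 0.500
  x4 = (10 - (3)·1.000 - (-4)·1.000 - (4)·1.000) / (12) = 0.583
Iteration 2:
  x1 = (12 - (3)·-0.500 - (-2)·0.500 - (1)·0.583) / (9) = 1.546
  x2 = (-3 - (4)·1.111 - (4)·0.500 - (-4)·0.583) / (14) = -0.508
  x3 = (6 - (2)·1.111 - (-1)·-0.500 - (1)·0.583) / (8) = 0.337
  x4 = (10 - (3)·1.111 - (-4)·-0.500 - (4)·0.500) / (12) = 0.222
Change: (0.435, -0.008, -0.163, -0.361) → max |·| = 0.435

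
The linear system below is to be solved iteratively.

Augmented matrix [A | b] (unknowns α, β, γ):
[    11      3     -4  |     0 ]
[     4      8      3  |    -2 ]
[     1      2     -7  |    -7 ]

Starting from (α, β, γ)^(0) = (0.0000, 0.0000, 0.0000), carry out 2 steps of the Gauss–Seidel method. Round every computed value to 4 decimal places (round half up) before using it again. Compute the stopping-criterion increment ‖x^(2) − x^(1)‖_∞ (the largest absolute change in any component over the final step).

0.5512

Iteration 1:
  α = (0 - (3)·0.0000 - (-4)·0.0000) / (11) = 0.0000
  β = (-2 - (4)·0.0000 - (3)·0.0000) / (8) = -0.2500
  γ = (-7 - (1)·0.0000 - (2)·-0.2500) / (-7) = 0.9286
Iteration 2:
  α = (0 - (3)·-0.2500 - (-4)·0.9286) / (11) = 0.4059
  β = (-2 - (4)·0.4059 - (3)·0.9286) / (8) = -0.8012
  γ = (-7 - (1)·0.4059 - (2)·-0.8012) / (-7) = 0.8291
Change: (0.4059, -0.5512, -0.0995) → max |·| = 0.5512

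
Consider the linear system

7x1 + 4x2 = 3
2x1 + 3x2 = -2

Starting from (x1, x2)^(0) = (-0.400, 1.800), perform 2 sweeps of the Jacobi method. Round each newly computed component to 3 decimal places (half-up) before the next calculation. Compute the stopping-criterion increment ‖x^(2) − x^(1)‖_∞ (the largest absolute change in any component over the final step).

1.257

Iteration 1:
  x1 = (3 - (4)·1.800) / (7) = -0.600
  x2 = (-2 - (2)·-0.400) / (3) = -0.400
Iteration 2:
  x1 = (3 - (4)·-0.400) / (7) = 0.657
  x2 = (-2 - (2)·-0.600) / (3) = -0.267
Change: (1.257, 0.133) → max |·| = 1.257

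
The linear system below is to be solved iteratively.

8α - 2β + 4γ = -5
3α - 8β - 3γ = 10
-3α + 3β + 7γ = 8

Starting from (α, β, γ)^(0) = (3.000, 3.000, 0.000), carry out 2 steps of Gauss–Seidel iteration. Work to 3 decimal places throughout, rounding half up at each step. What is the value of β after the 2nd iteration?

Iteration 1:
  α = (-5 - (-2)·3.000 - (4)·0.000) / (8) = 0.125
  β = (10 - (3)·0.125 - (-3)·0.000) / (-8) = -1.203
  γ = (8 - (-3)·0.125 - (3)·-1.203) / (7) = 1.712
Iteration 2:
  α = (-5 - (-2)·-1.203 - (4)·1.712) / (8) = -1.782
  β = (10 - (3)·-1.782 - (-3)·1.712) / (-8) = -2.560
  γ = (8 - (-3)·-1.782 - (3)·-2.560) / (7) = 1.476

-2.560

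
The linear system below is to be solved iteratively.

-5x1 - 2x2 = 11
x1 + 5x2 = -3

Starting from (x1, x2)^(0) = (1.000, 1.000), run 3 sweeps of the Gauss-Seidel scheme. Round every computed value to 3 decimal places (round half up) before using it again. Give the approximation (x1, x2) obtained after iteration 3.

(-2.134, -0.173)

Iteration 1:
  x1 = (11 - (-2)·1.000) / (-5) = -2.600
  x2 = (-3 - (1)·-2.600) / (5) = -0.080
Iteration 2:
  x1 = (11 - (-2)·-0.080) / (-5) = -2.168
  x2 = (-3 - (1)·-2.168) / (5) = -0.166
Iteration 3:
  x1 = (11 - (-2)·-0.166) / (-5) = -2.134
  x2 = (-3 - (1)·-2.134) / (5) = -0.173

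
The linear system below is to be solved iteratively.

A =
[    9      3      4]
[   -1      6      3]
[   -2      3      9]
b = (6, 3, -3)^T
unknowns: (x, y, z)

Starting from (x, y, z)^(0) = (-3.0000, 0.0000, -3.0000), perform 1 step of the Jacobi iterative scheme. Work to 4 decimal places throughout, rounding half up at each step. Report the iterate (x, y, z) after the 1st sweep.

Iteration 1:
  x = (6 - (3)·0.0000 - (4)·-3.0000) / (9) = 2.0000
  y = (3 - (-1)·-3.0000 - (3)·-3.0000) / (6) = 1.5000
  z = (-3 - (-2)·-3.0000 - (3)·0.0000) / (9) = -1.0000

(2.0000, 1.5000, -1.0000)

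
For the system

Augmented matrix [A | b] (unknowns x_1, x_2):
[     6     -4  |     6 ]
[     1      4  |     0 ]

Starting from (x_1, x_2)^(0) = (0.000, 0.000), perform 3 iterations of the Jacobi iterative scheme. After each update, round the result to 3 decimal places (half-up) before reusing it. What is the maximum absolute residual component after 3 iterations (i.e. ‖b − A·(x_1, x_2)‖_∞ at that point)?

0.167

Iteration 1:
  x_1 = (6 - (-4)·0.000) / (6) = 1.000
  x_2 = (0 - (1)·0.000) / (4) = 0.000
Iteration 2:
  x_1 = (6 - (-4)·0.000) / (6) = 1.000
  x_2 = (0 - (1)·1.000) / (4) = -0.250
Iteration 3:
  x_1 = (6 - (-4)·-0.250) / (6) = 0.833
  x_2 = (0 - (1)·1.000) / (4) = -0.250
Residual b − A·x = (0.002, 0.167); ∞-norm = 0.167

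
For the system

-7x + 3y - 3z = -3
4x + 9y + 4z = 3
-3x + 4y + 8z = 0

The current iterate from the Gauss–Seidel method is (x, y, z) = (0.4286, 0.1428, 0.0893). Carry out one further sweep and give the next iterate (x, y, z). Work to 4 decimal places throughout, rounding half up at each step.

(0.4515, 0.0930, 0.1228)

One sweep:
  x = (-3 - (3)·0.1428 - (-3)·0.0893) / (-7) = 0.4515
  y = (3 - (4)·0.4515 - (4)·0.0893) / (9) = 0.0930
  z = (0 - (-3)·0.4515 - (4)·0.0930) / (8) = 0.1228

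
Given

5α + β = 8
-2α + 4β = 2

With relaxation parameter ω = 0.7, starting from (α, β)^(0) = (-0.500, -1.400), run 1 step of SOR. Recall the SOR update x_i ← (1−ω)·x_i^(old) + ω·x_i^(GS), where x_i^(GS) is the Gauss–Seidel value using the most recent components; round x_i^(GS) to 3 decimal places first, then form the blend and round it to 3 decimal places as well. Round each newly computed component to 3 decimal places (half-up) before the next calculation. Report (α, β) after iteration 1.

(1.166, 0.338)

Iteration 1:
  α: GS value = (8 - (1)·-1.400) / (5) = 1.880;  α ← (1−ω)·-0.500 + ω·1.880 = 1.166
  β: GS value = (2 - (-2)·1.166) / (4) = 1.083;  β ← (1−ω)·-1.400 + ω·1.083 = 0.338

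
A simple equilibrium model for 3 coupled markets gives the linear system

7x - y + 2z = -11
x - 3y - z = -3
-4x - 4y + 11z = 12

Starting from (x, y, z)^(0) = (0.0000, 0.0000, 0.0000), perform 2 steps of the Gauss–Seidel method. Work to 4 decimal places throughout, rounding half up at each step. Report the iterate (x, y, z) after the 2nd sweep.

Iteration 1:
  x = (-11 - (-1)·0.0000 - (2)·0.0000) / (7) = -1.5714
  y = (-3 - (1)·-1.5714 - (-1)·0.0000) / (-3) = 0.4762
  z = (12 - (-4)·-1.5714 - (-4)·0.4762) / (11) = 0.6927
Iteration 2:
  x = (-11 - (-1)·0.4762 - (2)·0.6927) / (7) = -1.7013
  y = (-3 - (1)·-1.7013 - (-1)·0.6927) / (-3) = 0.2020
  z = (12 - (-4)·-1.7013 - (-4)·0.2020) / (11) = 0.5457

(-1.7013, 0.2020, 0.5457)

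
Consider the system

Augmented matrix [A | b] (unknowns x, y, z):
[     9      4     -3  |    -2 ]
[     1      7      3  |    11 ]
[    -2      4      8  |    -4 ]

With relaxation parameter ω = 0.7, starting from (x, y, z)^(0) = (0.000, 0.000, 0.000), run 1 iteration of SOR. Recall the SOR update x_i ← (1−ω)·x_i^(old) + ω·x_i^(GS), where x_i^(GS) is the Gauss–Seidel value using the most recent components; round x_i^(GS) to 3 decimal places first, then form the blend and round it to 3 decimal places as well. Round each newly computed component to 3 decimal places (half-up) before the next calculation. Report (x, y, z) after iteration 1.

(-0.155, 1.116, -0.768)

Iteration 1:
  x: GS value = (-2 - (4)·0.000 - (-3)·0.000) / (9) = -0.222;  x ← (1−ω)·0.000 + ω·-0.222 = -0.155
  y: GS value = (11 - (1)·-0.155 - (3)·0.000) / (7) = 1.594;  y ← (1−ω)·0.000 + ω·1.594 = 1.116
  z: GS value = (-4 - (-2)·-0.155 - (4)·1.116) / (8) = -1.097;  z ← (1−ω)·0.000 + ω·-1.097 = -0.768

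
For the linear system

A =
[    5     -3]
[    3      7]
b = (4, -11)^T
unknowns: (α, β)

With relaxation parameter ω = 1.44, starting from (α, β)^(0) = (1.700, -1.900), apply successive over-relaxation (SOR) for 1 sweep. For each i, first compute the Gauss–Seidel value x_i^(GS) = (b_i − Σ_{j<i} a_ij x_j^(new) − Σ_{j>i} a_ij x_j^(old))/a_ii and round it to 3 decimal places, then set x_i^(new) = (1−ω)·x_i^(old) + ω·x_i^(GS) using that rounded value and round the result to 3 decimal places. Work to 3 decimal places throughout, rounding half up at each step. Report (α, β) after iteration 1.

Iteration 1:
  α: GS value = (4 - (-3)·-1.900) / (5) = -0.340;  α ← (1−ω)·1.700 + ω·-0.340 = -1.238
  β: GS value = (-11 - (3)·-1.238) / (7) = -1.041;  β ← (1−ω)·-1.900 + ω·-1.041 = -0.663

(-1.238, -0.663)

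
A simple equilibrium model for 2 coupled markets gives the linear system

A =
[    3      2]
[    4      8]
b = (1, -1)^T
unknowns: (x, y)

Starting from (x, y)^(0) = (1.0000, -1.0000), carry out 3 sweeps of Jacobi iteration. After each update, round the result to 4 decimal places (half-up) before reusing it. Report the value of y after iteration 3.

-0.5000

Iteration 1:
  x = (1 - (2)·-1.0000) / (3) = 1.0000
  y = (-1 - (4)·1.0000) / (8) = -0.6250
Iteration 2:
  x = (1 - (2)·-0.6250) / (3) = 0.7500
  y = (-1 - (4)·1.0000) / (8) = -0.6250
Iteration 3:
  x = (1 - (2)·-0.6250) / (3) = 0.7500
  y = (-1 - (4)·0.7500) / (8) = -0.5000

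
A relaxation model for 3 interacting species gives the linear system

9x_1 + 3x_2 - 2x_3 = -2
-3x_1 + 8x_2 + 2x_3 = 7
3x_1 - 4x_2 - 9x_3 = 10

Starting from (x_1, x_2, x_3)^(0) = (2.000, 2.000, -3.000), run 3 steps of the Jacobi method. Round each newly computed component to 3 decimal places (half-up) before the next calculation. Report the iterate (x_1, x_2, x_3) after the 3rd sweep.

Iteration 1:
  x_1 = (-2 - (3)·2.000 - (-2)·-3.000) / (9) = -1.556
  x_2 = (7 - (-3)·2.000 - (2)·-3.000) / (8) = 2.375
  x_3 = (10 - (3)·2.000 - (-4)·2.000) / (-9) = -1.333
Iteration 2:
  x_1 = (-2 - (3)·2.375 - (-2)·-1.333) / (9) = -1.310
  x_2 = (7 - (-3)·-1.556 - (2)·-1.333) / (8) = 0.625
  x_3 = (10 - (3)·-1.556 - (-4)·2.375) / (-9) = -2.685
Iteration 3:
  x_1 = (-2 - (3)·0.625 - (-2)·-2.685) / (9) = -1.027
  x_2 = (7 - (-3)·-1.310 - (2)·-2.685) / (8) = 1.055
  x_3 = (10 - (3)·-1.310 - (-4)·0.625) / (-9) = -1.826

(-1.027, 1.055, -1.826)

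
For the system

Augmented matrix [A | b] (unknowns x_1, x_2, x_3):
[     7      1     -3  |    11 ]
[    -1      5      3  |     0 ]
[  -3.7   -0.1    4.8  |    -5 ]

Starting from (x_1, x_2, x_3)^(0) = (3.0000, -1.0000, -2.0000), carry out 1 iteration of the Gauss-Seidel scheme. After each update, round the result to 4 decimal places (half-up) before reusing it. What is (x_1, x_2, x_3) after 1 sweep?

Iteration 1:
  x_1 = (11 - (1)·-1.0000 - (-3)·-2.0000) / (7) = 0.8571
  x_2 = (0 - (-1)·0.8571 - (3)·-2.0000) / (5) = 1.3714
  x_3 = (-5 - (-3.7)·0.8571 - (-0.1)·1.3714) / (4.8) = -0.3524

(0.8571, 1.3714, -0.3524)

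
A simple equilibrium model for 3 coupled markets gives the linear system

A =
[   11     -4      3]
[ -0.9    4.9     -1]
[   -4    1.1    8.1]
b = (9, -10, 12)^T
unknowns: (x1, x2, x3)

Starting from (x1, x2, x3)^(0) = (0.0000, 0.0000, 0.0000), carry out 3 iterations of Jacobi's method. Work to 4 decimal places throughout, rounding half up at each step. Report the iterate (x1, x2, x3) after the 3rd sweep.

(-0.3492, -1.6597, 1.5352)

Iteration 1:
  x1 = (9 - (-4)·0.0000 - (3)·0.0000) / (11) = 0.8182
  x2 = (-10 - (-0.9)·0.0000 - (-1)·0.0000) / (4.9) = -2.0408
  x3 = (12 - (-4)·0.0000 - (1.1)·0.0000) / (8.1) = 1.4815
Iteration 2:
  x1 = (9 - (-4)·-2.0408 - (3)·1.4815) / (11) = -0.3280
  x2 = (-10 - (-0.9)·0.8182 - (-1)·1.4815) / (4.9) = -1.5882
  x3 = (12 - (-4)·0.8182 - (1.1)·-2.0408) / (8.1) = 2.1627
Iteration 3:
  x1 = (9 - (-4)·-1.5882 - (3)·2.1627) / (11) = -0.3492
  x2 = (-10 - (-0.9)·-0.3280 - (-1)·2.1627) / (4.9) = -1.6597
  x3 = (12 - (-4)·-0.3280 - (1.1)·-1.5882) / (8.1) = 1.5352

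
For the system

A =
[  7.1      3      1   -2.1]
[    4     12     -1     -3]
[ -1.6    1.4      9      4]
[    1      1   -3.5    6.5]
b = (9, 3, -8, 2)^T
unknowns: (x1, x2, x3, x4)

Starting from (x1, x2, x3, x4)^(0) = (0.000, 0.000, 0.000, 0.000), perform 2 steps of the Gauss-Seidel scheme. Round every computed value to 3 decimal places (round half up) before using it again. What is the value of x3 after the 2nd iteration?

-0.506

Iteration 1:
  x1 = (9 - (3)·0.000 - (1)·0.000 - (-2.1)·0.000) / (7.1) = 1.268
  x2 = (3 - (4)·1.268 - (-1)·0.000 - (-3)·0.000) / (12) = -0.173
  x3 = (-8 - (-1.6)·1.268 - (1.4)·-0.173 - (4)·0.000) / (9) = -0.637
  x4 = (2 - (1)·1.268 - (1)·-0.173 - (-3.5)·-0.637) / (6.5) = -0.204
Iteration 2:
  x1 = (9 - (3)·-0.173 - (1)·-0.637 - (-2.1)·-0.204) / (7.1) = 1.370
  x2 = (3 - (4)·1.370 - (-1)·-0.637 - (-3)·-0.204) / (12) = -0.311
  x3 = (-8 - (-1.6)·1.370 - (1.4)·-0.311 - (4)·-0.204) / (9) = -0.506
  x4 = (2 - (1)·1.370 - (1)·-0.311 - (-3.5)·-0.506) / (6.5) = -0.128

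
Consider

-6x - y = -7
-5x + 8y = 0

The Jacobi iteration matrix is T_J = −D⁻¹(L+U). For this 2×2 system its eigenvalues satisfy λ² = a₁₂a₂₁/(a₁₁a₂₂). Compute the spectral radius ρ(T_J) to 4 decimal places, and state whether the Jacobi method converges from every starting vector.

a₁₂a₂₁/(a₁₁a₂₂) = (-1)·(-5) / ((-6)·(8)) = -0.104167
ρ = √|-0.104167| = √0.104167 = 0.3227
ρ < 1, so Jacobi converges

0.3227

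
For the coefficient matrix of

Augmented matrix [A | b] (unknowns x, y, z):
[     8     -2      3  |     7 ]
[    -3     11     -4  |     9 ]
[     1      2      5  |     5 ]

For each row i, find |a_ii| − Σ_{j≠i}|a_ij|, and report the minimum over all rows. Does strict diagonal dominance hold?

row 1: |8| − (2+3) = 3
row 2: |11| − (3+4) = 4
row 3: |5| − (1+2) = 2
minimum over rows = 2 → strictly diagonally dominant (convergence guaranteed)

2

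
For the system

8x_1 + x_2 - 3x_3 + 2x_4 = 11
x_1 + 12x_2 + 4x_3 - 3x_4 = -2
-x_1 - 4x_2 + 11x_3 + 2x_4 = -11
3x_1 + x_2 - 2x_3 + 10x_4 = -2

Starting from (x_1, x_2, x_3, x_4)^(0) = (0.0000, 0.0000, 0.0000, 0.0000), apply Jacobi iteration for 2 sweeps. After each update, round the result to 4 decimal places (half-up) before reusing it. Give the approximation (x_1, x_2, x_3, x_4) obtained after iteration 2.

(1.0708, 0.0021, -0.8993, -0.7958)

Iteration 1:
  x_1 = (11 - (1)·0.0000 - (-3)·0.0000 - (2)·0.0000) / (8) = 1.3750
  x_2 = (-2 - (1)·0.0000 - (4)·0.0000 - (-3)·0.0000) / (12) = -0.1667
  x_3 = (-11 - (-1)·0.0000 - (-4)·0.0000 - (2)·0.0000) / (11) = -1.0000
  x_4 = (-2 - (3)·0.0000 - (1)·0.0000 - (-2)·0.0000) / (10) = -0.2000
Iteration 2:
  x_1 = (11 - (1)·-0.1667 - (-3)·-1.0000 - (2)·-0.2000) / (8) = 1.0708
  x_2 = (-2 - (1)·1.3750 - (4)·-1.0000 - (-3)·-0.2000) / (12) = 0.0021
  x_3 = (-11 - (-1)·1.3750 - (-4)·-0.1667 - (2)·-0.2000) / (11) = -0.8993
  x_4 = (-2 - (3)·1.3750 - (1)·-0.1667 - (-2)·-1.0000) / (10) = -0.7958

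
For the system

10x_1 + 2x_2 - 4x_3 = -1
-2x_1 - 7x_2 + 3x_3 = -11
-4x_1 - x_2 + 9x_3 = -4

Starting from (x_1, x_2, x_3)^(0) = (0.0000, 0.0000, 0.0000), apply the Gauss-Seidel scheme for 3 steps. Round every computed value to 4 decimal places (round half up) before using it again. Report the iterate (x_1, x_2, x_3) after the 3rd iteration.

(-0.6224, 1.5310, -0.5510)

Iteration 1:
  x_1 = (-1 - (2)·0.0000 - (-4)·0.0000) / (10) = -0.1000
  x_2 = (-11 - (-2)·-0.1000 - (3)·0.0000) / (-7) = 1.6000
  x_3 = (-4 - (-4)·-0.1000 - (-1)·1.6000) / (9) = -0.3111
Iteration 2:
  x_1 = (-1 - (2)·1.6000 - (-4)·-0.3111) / (10) = -0.5444
  x_2 = (-11 - (-2)·-0.5444 - (3)·-0.3111) / (-7) = 1.5936
  x_3 = (-4 - (-4)·-0.5444 - (-1)·1.5936) / (9) = -0.5093
Iteration 3:
  x_1 = (-1 - (2)·1.5936 - (-4)·-0.5093) / (10) = -0.6224
  x_2 = (-11 - (-2)·-0.6224 - (3)·-0.5093) / (-7) = 1.5310
  x_3 = (-4 - (-4)·-0.6224 - (-1)·1.5310) / (9) = -0.5510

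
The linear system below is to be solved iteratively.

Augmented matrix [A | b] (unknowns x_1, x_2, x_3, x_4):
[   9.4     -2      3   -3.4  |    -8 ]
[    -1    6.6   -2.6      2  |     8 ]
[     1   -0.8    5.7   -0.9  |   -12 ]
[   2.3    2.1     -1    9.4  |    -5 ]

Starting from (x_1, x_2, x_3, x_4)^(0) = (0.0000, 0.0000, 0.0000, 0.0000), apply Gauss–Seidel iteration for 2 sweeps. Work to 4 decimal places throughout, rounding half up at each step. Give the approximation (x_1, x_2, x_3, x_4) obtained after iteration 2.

Iteration 1:
  x_1 = (-8 - (-2)·0.0000 - (3)·0.0000 - (-3.4)·0.0000) / (9.4) = -0.8511
  x_2 = (8 - (-1)·-0.8511 - (-2.6)·0.0000 - (2)·0.0000) / (6.6) = 1.0832
  x_3 = (-12 - (1)·-0.8511 - (-0.8)·1.0832 - (-0.9)·0.0000) / (5.7) = -1.8039
  x_4 = (-5 - (2.3)·-0.8511 - (2.1)·1.0832 - (-1)·-1.8039) / (9.4) = -0.7576
Iteration 2:
  x_1 = (-8 - (-2)·1.0832 - (3)·-1.8039 - (-3.4)·-0.7576) / (9.4) = -0.3189
  x_2 = (8 - (-1)·-0.3189 - (-2.6)·-1.8039 - (2)·-0.7576) / (6.6) = 0.6828
  x_3 = (-12 - (1)·-0.3189 - (-0.8)·0.6828 - (-0.9)·-0.7576) / (5.7) = -2.0731
  x_4 = (-5 - (2.3)·-0.3189 - (2.1)·0.6828 - (-1)·-2.0731) / (9.4) = -0.8270

(-0.3189, 0.6828, -2.0731, -0.8270)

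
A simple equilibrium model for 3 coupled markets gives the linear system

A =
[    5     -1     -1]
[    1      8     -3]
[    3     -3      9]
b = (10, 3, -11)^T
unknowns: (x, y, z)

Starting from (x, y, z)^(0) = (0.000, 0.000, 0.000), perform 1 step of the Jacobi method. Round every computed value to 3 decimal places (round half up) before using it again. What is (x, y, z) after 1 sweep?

Iteration 1:
  x = (10 - (-1)·0.000 - (-1)·0.000) / (5) = 2.000
  y = (3 - (1)·0.000 - (-3)·0.000) / (8) = 0.375
  z = (-11 - (3)·0.000 - (-3)·0.000) / (9) = -1.222

(2.000, 0.375, -1.222)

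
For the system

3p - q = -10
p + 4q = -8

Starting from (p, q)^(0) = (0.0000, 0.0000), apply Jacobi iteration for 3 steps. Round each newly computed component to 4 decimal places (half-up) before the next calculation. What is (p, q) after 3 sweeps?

(-3.7222, -1.0000)

Iteration 1:
  p = (-10 - (-1)·0.0000) / (3) = -3.3333
  q = (-8 - (1)·0.0000) / (4) = -2.0000
Iteration 2:
  p = (-10 - (-1)·-2.0000) / (3) = -4.0000
  q = (-8 - (1)·-3.3333) / (4) = -1.1667
Iteration 3:
  p = (-10 - (-1)·-1.1667) / (3) = -3.7222
  q = (-8 - (1)·-4.0000) / (4) = -1.0000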